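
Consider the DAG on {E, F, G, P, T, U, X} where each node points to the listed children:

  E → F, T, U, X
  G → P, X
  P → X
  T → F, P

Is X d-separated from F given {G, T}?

6 paths connect X and F; each must be blocked for d-separation to hold:
Path 1: X ← P ← T ← E → F
  T is a chain here and T is conditioned on, so the path is blocked at T.
Path 2: X ← P ← T → F
  T is a fork here and T is conditioned on, so the path is blocked at T.
Path 3: X ← E → T → F
  T is a chain here and T is conditioned on, so the path is blocked at T.
Path 4: X ← E → F
  E is a fork and E is not conditioned on — no node blocks this path, so it is active.
Path 5: X ← G → P ← T ← E → F
  G is a fork here and G is conditioned on, so the path is blocked at G.
Path 6: X ← G → P ← T → F
  G is a fork here and G is conditioned on, so the path is blocked at G.
Because an active path exists, X and F are not d-separated.

No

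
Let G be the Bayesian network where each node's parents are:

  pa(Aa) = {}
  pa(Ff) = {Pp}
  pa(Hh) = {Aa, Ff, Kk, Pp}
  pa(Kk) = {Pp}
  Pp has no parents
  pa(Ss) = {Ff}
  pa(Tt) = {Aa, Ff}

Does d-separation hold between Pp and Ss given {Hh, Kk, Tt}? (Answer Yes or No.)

5 paths connect Pp and Ss; each must be blocked for d-separation to hold:
  1. Pp → Ff → Ss — Ff:chain[open] ⇒ active
  2. Pp → Kk → Hh ← Aa → Tt ← Ff → Ss — Kk:chain[blocks]; Hh:collider[open]; Aa:fork[open]; Tt:collider[open]; Ff:fork[open] ⇒ blocked
  3. Pp → Kk → Hh ← Ff → Ss — Kk:chain[blocks]; Hh:collider[open]; Ff:fork[open] ⇒ blocked
  4. Pp → Hh ← Aa → Tt ← Ff → Ss — Hh:collider[open]; Aa:fork[open]; Tt:collider[open]; Ff:fork[open] ⇒ active
  5. Pp → Hh ← Ff → Ss — Hh:collider[open]; Ff:fork[open] ⇒ active
Since the path Pp → Ff → Ss is active, Pp and Ss are not d-separated given {Hh, Kk, Tt}.

No — Pp and Ss are not d-separated given {Hh, Kk, Tt}.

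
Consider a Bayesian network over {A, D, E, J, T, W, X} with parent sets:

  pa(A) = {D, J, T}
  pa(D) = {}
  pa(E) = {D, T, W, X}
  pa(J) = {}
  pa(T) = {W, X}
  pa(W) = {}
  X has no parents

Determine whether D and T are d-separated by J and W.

Yes — D and T are d-separated given {J, W}.

4 paths connect D and T; each must be blocked for d-separation to hold:
Path 1: D → A ← T
  A is a collider here and neither A nor any of its descendants is conditioned on, so the collider stays closed — the path is blocked at A.
Path 2: D → E ← W → T
  E is a collider here and neither E nor any of its descendants is conditioned on, so the collider stays closed — the path is blocked at E.
Path 3: D → E ← T
  E is a collider here and neither E nor any of its descendants is conditioned on, so the collider stays closed — the path is blocked at E.
Path 4: D → E ← X → T
  E is a collider here and neither E nor any of its descendants is conditioned on, so the collider stays closed — the path is blocked at E.
Every path is blocked, so D and T are d-separated given {J, W}.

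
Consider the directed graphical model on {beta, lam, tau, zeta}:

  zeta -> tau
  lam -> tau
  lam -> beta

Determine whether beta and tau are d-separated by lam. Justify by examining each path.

The only undirected path from beta to tau is:
Path 1: beta ← lam → tau
  lam is a fork here and lam is conditioned on, so the path is blocked at lam.
Since every path is blocked, d-separation holds.

Yes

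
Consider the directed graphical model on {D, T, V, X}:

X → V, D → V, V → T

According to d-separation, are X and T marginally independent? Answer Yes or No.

The only undirected path from X to T is:
Path 1: X → V → T
  V is a chain and V is not conditioned on — no node blocks this path, so it is active.
At least one path is unblocked, so d-separation fails.

No — X and T are not d-separated given ∅.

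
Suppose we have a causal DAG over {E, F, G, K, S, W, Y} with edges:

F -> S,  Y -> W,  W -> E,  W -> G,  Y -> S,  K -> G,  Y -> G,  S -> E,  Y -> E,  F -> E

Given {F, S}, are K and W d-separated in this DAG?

There are 5 undirected paths between K and W; checking each against the conditioning set {F, S}:
Path 1: K → G ← W
  G is a collider here and neither G nor any of its descendants is conditioned on, so the collider stays closed — the path is blocked at G.
Path 2: K → G ← Y → W
  G is a collider here and neither G nor any of its descendants is conditioned on, so the collider stays closed — the path is blocked at G.
Path 3: K → G ← Y → S ← F → E ← W
  G is a collider here and neither G nor any of its descendants is conditioned on, so the collider stays closed — the path is blocked at G.
Path 4: K → G ← Y → S → E ← W
  G is a collider here and neither G nor any of its descendants is conditioned on, so the collider stays closed — the path is blocked at G.
Path 5: K → G ← Y → E ← W
  G is a collider here and neither G nor any of its descendants is conditioned on, so the collider stays closed — the path is blocked at G.
All paths are blocked; K ⊥ W | {F, S} holds.

Yes — K and W are d-separated given {F, S}.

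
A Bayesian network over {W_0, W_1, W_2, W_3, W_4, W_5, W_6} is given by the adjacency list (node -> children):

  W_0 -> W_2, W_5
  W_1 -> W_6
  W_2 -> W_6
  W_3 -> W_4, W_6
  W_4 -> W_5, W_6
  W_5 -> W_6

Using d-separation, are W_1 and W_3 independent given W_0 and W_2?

4 paths connect W_1 and W_3; each must be blocked for d-separation to hold:
  1. W_1 → W_6 ← W_3 — W_6:collider[blocks] ⇒ blocked
  2. W_1 → W_6 ← W_4 ← W_3 — W_6:collider[blocks]; W_4:chain[open] ⇒ blocked
  3. W_1 → W_6 ← W_5 ← W_4 ← W_3 — W_6:collider[blocks]; W_5:chain[open]; W_4:chain[open] ⇒ blocked
  4. W_1 → W_6 ← W_2 ← W_0 → W_5 ← W_4 ← W_3 — W_6:collider[blocks]; W_2:chain[blocks]; W_0:fork[blocks]; W_5:collider[blocks]; W_4:chain[open] ⇒ blocked
Every path is blocked, so W_1 and W_3 are d-separated given {W_0, W_2}.

Yes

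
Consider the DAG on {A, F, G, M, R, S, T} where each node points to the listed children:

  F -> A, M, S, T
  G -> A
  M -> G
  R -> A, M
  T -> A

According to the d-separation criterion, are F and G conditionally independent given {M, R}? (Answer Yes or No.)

Enumerating the 6 paths from F to G and testing each for blocking by {M, R}:
Path 1: F → M → G
  M is a chain here and M is conditioned on, so the path is blocked at M.
Path 2: F → M ← R → A ← G
  R is a fork here and R is conditioned on, so the path is blocked at R.
Path 3: F → A ← G
  A is a collider here and neither A nor any of its descendants is conditioned on, so the collider stays closed — the path is blocked at A.
Path 4: F → A ← R → M → G
  A is a collider here and neither A nor any of its descendants is conditioned on, so the collider stays closed — the path is blocked at A.
Path 5: F → T → A ← G
  A is a collider here and neither A nor any of its descendants is conditioned on, so the collider stays closed — the path is blocked at A.
Path 6: F → T → A ← R → M → G
  A is a collider here and neither A nor any of its descendants is conditioned on, so the collider stays closed — the path is blocked at A.
Every path is blocked, so F and G are d-separated given {M, R}.

Yes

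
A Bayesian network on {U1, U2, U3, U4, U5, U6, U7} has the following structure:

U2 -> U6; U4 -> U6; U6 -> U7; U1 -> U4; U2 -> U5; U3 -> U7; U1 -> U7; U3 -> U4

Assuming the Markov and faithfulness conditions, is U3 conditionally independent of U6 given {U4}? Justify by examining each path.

Yes

We examine all 4 paths between U3 and U6:
Path 1: U3 → U4 → U6
  U4 is a chain here and U4 is conditioned on, so the path is blocked at U4.
Path 2: U3 → U4 ← U1 → U7 ← U6
  U7 is a collider here and neither U7 nor any of its descendants is conditioned on, so the collider stays closed — the path is blocked at U7.
Path 3: U3 → U7 ← U6
  U7 is a collider here and neither U7 nor any of its descendants is conditioned on, so the collider stays closed — the path is blocked at U7.
Path 4: U3 → U7 ← U1 → U4 → U6
  U7 is a collider here and neither U7 nor any of its descendants is conditioned on, so the collider stays closed — the path is blocked at U7.
Every path is blocked, so U3 and U6 are d-separated given {U4}.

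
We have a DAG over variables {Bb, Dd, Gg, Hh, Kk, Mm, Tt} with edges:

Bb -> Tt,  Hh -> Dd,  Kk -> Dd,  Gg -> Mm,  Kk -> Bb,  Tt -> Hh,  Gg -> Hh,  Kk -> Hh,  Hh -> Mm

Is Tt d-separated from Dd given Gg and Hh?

We examine all 4 paths between Tt and Dd:
Path 1: Tt → Hh ← Kk → Dd
  Hh is a collider and Hh is conditioned on, which opens it; Kk is a fork and Kk is not conditioned on — no node blocks this path, so it is active.
Path 2: Tt → Hh → Dd
  Hh is a chain here and Hh is conditioned on, so the path is blocked at Hh.
Path 3: Tt ← Bb ← Kk → Hh → Dd
  Hh is a chain here and Hh is conditioned on, so the path is blocked at Hh.
Path 4: Tt ← Bb ← Kk → Dd
  Bb is a chain and Bb is not conditioned on; Kk is a fork and Kk is not conditioned on — no node blocks this path, so it is active.
At least one path is unblocked, so d-separation fails.

No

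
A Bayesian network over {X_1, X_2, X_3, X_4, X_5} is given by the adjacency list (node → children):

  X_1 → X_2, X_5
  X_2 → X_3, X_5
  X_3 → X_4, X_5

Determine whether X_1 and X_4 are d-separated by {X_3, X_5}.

Yes

We examine all 4 paths between X_1 and X_4:
Path 1: X_1 → X_2 → X_3 → X_4
  X_3 is a chain here and X_3 is conditioned on, so the path is blocked at X_3.
Path 2: X_1 → X_2 → X_5 ← X_3 → X_4
  X_3 is a fork here and X_3 is conditioned on, so the path is blocked at X_3.
Path 3: X_1 → X_5 ← X_3 → X_4
  X_3 is a fork here and X_3 is conditioned on, so the path is blocked at X_3.
Path 4: X_1 → X_5 ← X_2 → X_3 → X_4
  X_3 is a chain here and X_3 is conditioned on, so the path is blocked at X_3.
Every path is blocked, so X_1 and X_4 are d-separated given {X_3, X_5}.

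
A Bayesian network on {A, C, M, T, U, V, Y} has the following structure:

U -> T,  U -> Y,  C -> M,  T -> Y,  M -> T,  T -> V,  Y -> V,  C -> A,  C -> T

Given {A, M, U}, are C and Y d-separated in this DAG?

Enumerating the 6 paths from C to Y and testing each for blocking by {A, M, U}:
  1. C → M → T → V ← Y — M:chain[blocks]; T:chain[open]; V:collider[blocks] ⇒ blocked
  2. C → M → T → Y — M:chain[blocks]; T:chain[open] ⇒ blocked
  3. C → M → T ← U → Y — M:chain[blocks]; T:collider[blocks]; U:fork[blocks] ⇒ blocked
  4. C → T → V ← Y — T:chain[open]; V:collider[blocks] ⇒ blocked
  5. C → T → Y — T:chain[open] ⇒ active
  6. C → T ← U → Y — T:collider[blocks]; U:fork[blocks] ⇒ blocked
At least one path is unblocked, so d-separation fails.

No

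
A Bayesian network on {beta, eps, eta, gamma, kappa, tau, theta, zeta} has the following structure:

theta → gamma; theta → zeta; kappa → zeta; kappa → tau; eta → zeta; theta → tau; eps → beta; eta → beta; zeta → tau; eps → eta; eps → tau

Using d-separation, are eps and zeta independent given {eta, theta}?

Enumerating the 5 paths from eps to zeta and testing each for blocking by {eta, theta}:
Path 1: eps → tau ← theta → zeta
  tau is a collider here and neither tau nor any of its descendants is conditioned on, so the collider stays closed — the path is blocked at tau.
Path 2: eps → tau ← kappa → zeta
  tau is a collider here and neither tau nor any of its descendants is conditioned on, so the collider stays closed — the path is blocked at tau.
Path 3: eps → tau ← zeta
  tau is a collider here and neither tau nor any of its descendants is conditioned on, so the collider stays closed — the path is blocked at tau.
Path 4: eps → eta → zeta
  eta is a chain here and eta is conditioned on, so the path is blocked at eta.
Path 5: eps → beta ← eta → zeta
  beta is a collider here and neither beta nor any of its descendants is conditioned on, so the collider stays closed — the path is blocked at beta.
Since every path is blocked, d-separation holds.

Yes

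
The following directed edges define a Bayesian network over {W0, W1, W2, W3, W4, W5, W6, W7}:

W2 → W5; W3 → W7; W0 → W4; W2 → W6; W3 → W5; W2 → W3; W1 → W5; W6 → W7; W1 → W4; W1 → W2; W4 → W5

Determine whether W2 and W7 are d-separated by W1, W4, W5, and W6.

No

There are 5 undirected paths between W2 and W7; checking each against the conditioning set {W1, W4, W5, W6}:
Path 1: W2 → W5 ← W3 → W7
  W5 is a collider and W5 is conditioned on, which opens it; W3 is a fork and W3 is not conditioned on — no node blocks this path, so it is active.
Path 2: W2 ← W1 → W4 → W5 ← W3 → W7
  W1 is a fork here and W1 is conditioned on, so the path is blocked at W1.
Path 3: W2 ← W1 → W5 ← W3 → W7
  W1 is a fork here and W1 is conditioned on, so the path is blocked at W1.
Path 4: W2 → W6 → W7
  W6 is a chain here and W6 is conditioned on, so the path is blocked at W6.
Path 5: W2 → W3 → W7
  W3 is a chain and W3 is not conditioned on — no node blocks this path, so it is active.
Because an active path exists, W2 and W7 are not d-separated.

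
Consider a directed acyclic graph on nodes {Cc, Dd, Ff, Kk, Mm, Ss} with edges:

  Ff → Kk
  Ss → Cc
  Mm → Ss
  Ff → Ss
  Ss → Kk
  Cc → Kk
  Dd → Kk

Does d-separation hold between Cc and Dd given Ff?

3 paths connect Cc and Dd; each must be blocked for d-separation to hold:
  1. Cc → Kk ← Dd — Kk:collider[blocks] ⇒ blocked
  2. Cc ← Ss → Kk ← Dd — Ss:fork[open]; Kk:collider[blocks] ⇒ blocked
  3. Cc ← Ss ← Ff → Kk ← Dd — Ss:chain[open]; Ff:fork[blocks]; Kk:collider[blocks] ⇒ blocked
All paths are blocked; Cc ⊥ Dd | {Ff} holds.

Yes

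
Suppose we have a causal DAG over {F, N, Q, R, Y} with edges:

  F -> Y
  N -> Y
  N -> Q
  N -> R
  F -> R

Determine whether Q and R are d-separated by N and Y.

Yes

Enumerating the 2 paths from Q to R and testing each for blocking by {N, Y}:
Path 1: Q ← N → Y ← F → R
  N is a fork here and N is conditioned on, so the path is blocked at N.
Path 2: Q ← N → R
  N is a fork here and N is conditioned on, so the path is blocked at N.
Since every path is blocked, d-separation holds.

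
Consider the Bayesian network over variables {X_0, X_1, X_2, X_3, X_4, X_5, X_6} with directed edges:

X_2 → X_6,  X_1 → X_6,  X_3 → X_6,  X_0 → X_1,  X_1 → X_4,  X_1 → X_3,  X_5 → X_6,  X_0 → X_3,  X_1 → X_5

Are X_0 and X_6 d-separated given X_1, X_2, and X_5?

No

We examine all 6 paths between X_0 and X_6:
Path 1: X_0 → X_3 → X_6
  X_3 is a chain and X_3 is not conditioned on — no node blocks this path, so it is active.
Path 2: X_0 → X_3 ← X_1 → X_6
  X_3 is a collider here and neither X_3 nor any of its descendants is conditioned on, so the collider stays closed — the path is blocked at X_3.
Path 3: X_0 → X_3 ← X_1 → X_5 → X_6
  X_3 is a collider here and neither X_3 nor any of its descendants is conditioned on, so the collider stays closed — the path is blocked at X_3.
Path 4: X_0 → X_1 → X_6
  X_1 is a chain here and X_1 is conditioned on, so the path is blocked at X_1.
Path 5: X_0 → X_1 → X_3 → X_6
  X_1 is a chain here and X_1 is conditioned on, so the path is blocked at X_1.
Path 6: X_0 → X_1 → X_5 → X_6
  X_1 is a chain here and X_1 is conditioned on, so the path is blocked at X_1.
Because an active path exists, X_0 and X_6 are not d-separated.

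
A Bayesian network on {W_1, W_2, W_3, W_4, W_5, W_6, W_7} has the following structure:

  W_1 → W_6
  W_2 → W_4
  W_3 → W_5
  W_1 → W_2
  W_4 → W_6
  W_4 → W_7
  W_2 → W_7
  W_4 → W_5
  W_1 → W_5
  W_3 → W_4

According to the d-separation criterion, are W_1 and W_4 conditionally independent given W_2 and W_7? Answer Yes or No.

5 paths connect W_1 and W_4; each must be blocked for d-separation to hold:
Path 1: W_1 → W_5 ← W_3 → W_4
  W_5 is a collider here and neither W_5 nor any of its descendants is conditioned on, so the collider stays closed — the path is blocked at W_5.
Path 2: W_1 → W_5 ← W_4
  W_5 is a collider here and neither W_5 nor any of its descendants is conditioned on, so the collider stays closed — the path is blocked at W_5.
Path 3: W_1 → W_2 → W_4
  W_2 is a chain here and W_2 is conditioned on, so the path is blocked at W_2.
Path 4: W_1 → W_2 → W_7 ← W_4
  W_2 is a chain here and W_2 is conditioned on, so the path is blocked at W_2.
Path 5: W_1 → W_6 ← W_4
  W_6 is a collider here and neither W_6 nor any of its descendants is conditioned on, so the collider stays closed — the path is blocked at W_6.
All paths are blocked; W_1 ⊥ W_4 | {W_2, W_7} holds.

Yes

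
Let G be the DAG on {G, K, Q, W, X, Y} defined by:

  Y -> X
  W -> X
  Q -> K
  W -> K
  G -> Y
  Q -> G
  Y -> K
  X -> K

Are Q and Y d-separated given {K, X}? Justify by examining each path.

We examine all 4 paths between Q and Y:
  1. Q → G → Y — G:chain[open] ⇒ active
  2. Q → K ← X ← Y — K:collider[open]; X:chain[blocks] ⇒ blocked
  3. Q → K ← Y — K:collider[open] ⇒ active
  4. Q → K ← W → X ← Y — K:collider[open]; W:fork[open]; X:collider[open] ⇒ active
At least one path is unblocked, so d-separation fails.

No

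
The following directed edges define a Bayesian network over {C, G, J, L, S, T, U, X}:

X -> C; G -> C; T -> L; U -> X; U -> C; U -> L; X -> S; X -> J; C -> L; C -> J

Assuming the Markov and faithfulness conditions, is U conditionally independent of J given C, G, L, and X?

Yes

We examine all 6 paths between U and J:
  1. U → C ← X → J — C:collider[open]; X:fork[blocks] ⇒ blocked
  2. U → C → J — C:chain[blocks] ⇒ blocked
  3. U → X → C → J — X:chain[blocks]; C:chain[blocks] ⇒ blocked
  4. U → X → J — X:chain[blocks] ⇒ blocked
  5. U → L ← C ← X → J — L:collider[open]; C:chain[blocks]; X:fork[blocks] ⇒ blocked
  6. U → L ← C → J — L:collider[open]; C:fork[blocks] ⇒ blocked
Every path is blocked, so U and J are d-separated given {C, G, L, X}.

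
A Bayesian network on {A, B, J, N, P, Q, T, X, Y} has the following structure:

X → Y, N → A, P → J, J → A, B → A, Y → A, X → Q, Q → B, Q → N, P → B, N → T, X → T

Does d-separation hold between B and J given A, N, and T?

No

We examine all 6 paths between B and J:
Path 1: B ← Q → N → T ← X → Y → A ← J
  N is a chain here and N is conditioned on, so the path is blocked at N.
Path 2: B ← Q → N → A ← J
  N is a chain here and N is conditioned on, so the path is blocked at N.
Path 3: B ← Q ← X → Y → A ← J
  Q is a chain and Q is not conditioned on; X is a fork and X is not conditioned on; Y is a chain and Y is not conditioned on; A is a collider and A is conditioned on, which opens it — no node blocks this path, so it is active.
Path 4: B ← Q ← X → T ← N → A ← J
  N is a fork here and N is conditioned on, so the path is blocked at N.
Path 5: B → A ← J
  A is a collider and A is conditioned on, which opens it — no node blocks this path, so it is active.
Path 6: B ← P → J
  P is a fork and P is not conditioned on — no node blocks this path, so it is active.
At least one path is unblocked, so d-separation fails.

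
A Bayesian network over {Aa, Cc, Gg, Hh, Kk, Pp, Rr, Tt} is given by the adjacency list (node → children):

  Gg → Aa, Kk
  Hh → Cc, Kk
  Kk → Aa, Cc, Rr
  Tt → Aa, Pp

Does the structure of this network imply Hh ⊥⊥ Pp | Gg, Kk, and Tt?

We examine all 4 paths between Hh and Pp:
  1. Hh → Kk ← Gg → Aa ← Tt → Pp — Kk:collider[open]; Gg:fork[blocks]; Aa:collider[blocks]; Tt:fork[blocks] ⇒ blocked
  2. Hh → Kk → Aa ← Tt → Pp — Kk:chain[blocks]; Aa:collider[blocks]; Tt:fork[blocks] ⇒ blocked
  3. Hh → Cc ← Kk ← Gg → Aa ← Tt → Pp — Cc:collider[blocks]; Kk:chain[blocks]; Gg:fork[blocks]; Aa:collider[blocks]; Tt:fork[blocks] ⇒ blocked
  4. Hh → Cc ← Kk → Aa ← Tt → Pp — Cc:collider[blocks]; Kk:fork[blocks]; Aa:collider[blocks]; Tt:fork[blocks] ⇒ blocked
All paths are blocked; Hh ⊥ Pp | {Gg, Kk, Tt} holds.

Yes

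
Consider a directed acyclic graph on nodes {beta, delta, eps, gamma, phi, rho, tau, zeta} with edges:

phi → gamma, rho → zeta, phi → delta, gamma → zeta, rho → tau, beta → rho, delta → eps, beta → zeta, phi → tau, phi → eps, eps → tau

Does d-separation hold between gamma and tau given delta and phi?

5 paths connect gamma and tau; each must be blocked for d-separation to hold:
Path 1: gamma ← phi → eps → tau
  phi is a fork here and phi is conditioned on, so the path is blocked at phi.
Path 2: gamma ← phi → tau
  phi is a fork here and phi is conditioned on, so the path is blocked at phi.
Path 3: gamma ← phi → delta → eps → tau
  phi is a fork here and phi is conditioned on, so the path is blocked at phi.
Path 4: gamma → zeta ← beta → rho → tau
  zeta is a collider here and neither zeta nor any of its descendants is conditioned on, so the collider stays closed — the path is blocked at zeta.
Path 5: gamma → zeta ← rho → tau
  zeta is a collider here and neither zeta nor any of its descendants is conditioned on, so the collider stays closed — the path is blocked at zeta.
All paths are blocked; gamma ⊥ tau | {delta, phi} holds.

Yes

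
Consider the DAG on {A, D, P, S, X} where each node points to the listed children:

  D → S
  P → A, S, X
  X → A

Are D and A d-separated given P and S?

Yes — D and A are d-separated given {P, S}.

Enumerating the 2 paths from D to A and testing each for blocking by {P, S}:
Path 1: D → S ← P → A
  P is a fork here and P is conditioned on, so the path is blocked at P.
Path 2: D → S ← P → X → A
  P is a fork here and P is conditioned on, so the path is blocked at P.
Since every path is blocked, d-separation holds.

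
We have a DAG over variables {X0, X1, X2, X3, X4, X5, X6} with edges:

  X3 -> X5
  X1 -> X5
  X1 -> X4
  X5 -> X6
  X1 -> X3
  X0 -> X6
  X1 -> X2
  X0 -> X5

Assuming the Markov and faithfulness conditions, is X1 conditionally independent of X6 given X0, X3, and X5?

Yes

Enumerating the 4 paths from X1 to X6 and testing each for blocking by {X0, X3, X5}:
  1. X1 → X5 → X6 — X5:chain[blocks] ⇒ blocked
  2. X1 → X5 ← X0 → X6 — X5:collider[open]; X0:fork[blocks] ⇒ blocked
  3. X1 → X3 → X5 → X6 — X3:chain[blocks]; X5:chain[blocks] ⇒ blocked
  4. X1 → X3 → X5 ← X0 → X6 — X3:chain[blocks]; X5:collider[open]; X0:fork[blocks] ⇒ blocked
All paths are blocked; X1 ⊥ X6 | {X0, X3, X5} holds.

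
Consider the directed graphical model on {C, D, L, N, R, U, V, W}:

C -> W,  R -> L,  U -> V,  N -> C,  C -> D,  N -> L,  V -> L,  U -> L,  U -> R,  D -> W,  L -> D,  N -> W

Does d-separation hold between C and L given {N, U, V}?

We examine all 6 paths between C and L:
Path 1: C → W ← D ← L
  W is a collider here and neither W nor any of its descendants is conditioned on, so the collider stays closed — the path is blocked at W.
Path 2: C → W ← N → L
  W is a collider here and neither W nor any of its descendants is conditioned on, so the collider stays closed — the path is blocked at W.
Path 3: C → D ← L
  D is a collider here and neither D nor any of its descendants is conditioned on, so the collider stays closed — the path is blocked at D.
Path 4: C → D → W ← N → L
  W is a collider here and neither W nor any of its descendants is conditioned on, so the collider stays closed — the path is blocked at W.
Path 5: C ← N → L
  N is a fork here and N is conditioned on, so the path is blocked at N.
Path 6: C ← N → W ← D ← L
  N is a fork here and N is conditioned on, so the path is blocked at N.
Every path is blocked, so C and L are d-separated given {N, U, V}.

Yes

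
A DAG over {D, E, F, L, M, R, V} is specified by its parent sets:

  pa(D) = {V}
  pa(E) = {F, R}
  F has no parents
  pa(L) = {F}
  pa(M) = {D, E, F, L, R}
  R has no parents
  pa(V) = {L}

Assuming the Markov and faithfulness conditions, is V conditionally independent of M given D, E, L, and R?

Yes — V and M are d-separated given {D, E, L, R}.

Enumerating the 5 paths from V to M and testing each for blocking by {D, E, L, R}:
  1. V ← L → M — L:fork[blocks] ⇒ blocked
  2. V ← L ← F → M — L:chain[blocks]; F:fork[open] ⇒ blocked
  3. V ← L ← F → E → M — L:chain[blocks]; F:fork[open]; E:chain[blocks] ⇒ blocked
  4. V ← L ← F → E ← R → M — L:chain[blocks]; F:fork[open]; E:collider[open]; R:fork[blocks] ⇒ blocked
  5. V → D → M — D:chain[blocks] ⇒ blocked
Every path is blocked, so V and M are d-separated given {D, E, L, R}.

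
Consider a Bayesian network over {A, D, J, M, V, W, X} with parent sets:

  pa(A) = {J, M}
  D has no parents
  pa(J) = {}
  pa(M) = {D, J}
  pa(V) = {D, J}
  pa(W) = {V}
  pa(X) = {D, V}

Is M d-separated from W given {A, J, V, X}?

Yes

There are 4 undirected paths between M and W; checking each against the conditioning set {A, J, V, X}:
Path 1: M ← J → V → W
  J is a fork here and J is conditioned on, so the path is blocked at J.
Path 2: M ← D → V → W
  V is a chain here and V is conditioned on, so the path is blocked at V.
Path 3: M ← D → X ← V → W
  V is a fork here and V is conditioned on, so the path is blocked at V.
Path 4: M → A ← J → V → W
  J is a fork here and J is conditioned on, so the path is blocked at J.
Every path is blocked, so M and W are d-separated given {A, J, V, X}.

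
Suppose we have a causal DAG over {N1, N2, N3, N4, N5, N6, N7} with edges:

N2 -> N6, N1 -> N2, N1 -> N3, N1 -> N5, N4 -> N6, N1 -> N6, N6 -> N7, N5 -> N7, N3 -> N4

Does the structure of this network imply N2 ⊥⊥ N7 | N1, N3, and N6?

Yes

We examine all 6 paths between N2 and N7:
Path 1: N2 ← N1 → N3 → N4 → N6 → N7
  N1 is a fork here and N1 is conditioned on, so the path is blocked at N1.
Path 2: N2 ← N1 → N6 → N7
  N1 is a fork here and N1 is conditioned on, so the path is blocked at N1.
Path 3: N2 ← N1 → N5 → N7
  N1 is a fork here and N1 is conditioned on, so the path is blocked at N1.
Path 4: N2 → N6 ← N1 → N5 → N7
  N1 is a fork here and N1 is conditioned on, so the path is blocked at N1.
Path 5: N2 → N6 → N7
  N6 is a chain here and N6 is conditioned on, so the path is blocked at N6.
Path 6: N2 → N6 ← N4 ← N3 ← N1 → N5 → N7
  N3 is a chain here and N3 is conditioned on, so the path is blocked at N3.
All paths are blocked; N2 ⊥ N7 | {N1, N3, N6} holds.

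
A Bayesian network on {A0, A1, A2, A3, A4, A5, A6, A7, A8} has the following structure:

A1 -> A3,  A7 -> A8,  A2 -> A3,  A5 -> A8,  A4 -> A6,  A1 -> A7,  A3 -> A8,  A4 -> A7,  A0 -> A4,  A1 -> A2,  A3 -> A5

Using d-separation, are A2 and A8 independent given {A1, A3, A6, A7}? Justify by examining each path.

Yes

Enumerating the 6 paths from A2 to A8 and testing each for blocking by {A1, A3, A6, A7}:
  1. A2 ← A1 → A3 → A8 — A1:fork[blocks]; A3:chain[blocks] ⇒ blocked
  2. A2 ← A1 → A3 → A5 → A8 — A1:fork[blocks]; A3:chain[blocks]; A5:chain[open] ⇒ blocked
  3. A2 ← A1 → A7 → A8 — A1:fork[blocks]; A7:chain[blocks] ⇒ blocked
  4. A2 → A3 ← A1 → A7 → A8 — A3:collider[open]; A1:fork[blocks]; A7:chain[blocks] ⇒ blocked
  5. A2 → A3 → A8 — A3:chain[blocks] ⇒ blocked
  6. A2 → A3 → A5 → A8 — A3:chain[blocks]; A5:chain[open] ⇒ blocked
Since every path is blocked, d-separation holds.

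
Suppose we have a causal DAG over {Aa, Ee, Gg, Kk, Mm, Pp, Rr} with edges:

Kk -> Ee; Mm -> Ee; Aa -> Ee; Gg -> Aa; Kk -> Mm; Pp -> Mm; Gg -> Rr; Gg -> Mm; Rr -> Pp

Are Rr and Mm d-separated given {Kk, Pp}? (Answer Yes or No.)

We examine all 4 paths between Rr and Mm:
  1. Rr ← Gg → Aa → Ee ← Mm — Gg:fork[open]; Aa:chain[open]; Ee:collider[blocks] ⇒ blocked
  2. Rr ← Gg → Aa → Ee ← Kk → Mm — Gg:fork[open]; Aa:chain[open]; Ee:collider[blocks]; Kk:fork[blocks] ⇒ blocked
  3. Rr ← Gg → Mm — Gg:fork[open] ⇒ active
  4. Rr → Pp → Mm — Pp:chain[blocks] ⇒ blocked
Since the path Rr ← Gg → Mm is active, Rr and Mm are not d-separated given {Kk, Pp}.

No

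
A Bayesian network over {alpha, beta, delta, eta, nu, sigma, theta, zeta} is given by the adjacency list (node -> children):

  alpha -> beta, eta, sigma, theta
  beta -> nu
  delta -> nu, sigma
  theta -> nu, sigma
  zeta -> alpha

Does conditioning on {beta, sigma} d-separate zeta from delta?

No

Enumerating the 6 paths from zeta to delta and testing each for blocking by {beta, sigma}:
Path 1: zeta → alpha → theta → sigma ← delta
  alpha is a chain and alpha is not conditioned on; theta is a chain and theta is not conditioned on; sigma is a collider and sigma is conditioned on, which opens it — no node blocks this path, so it is active.
Path 2: zeta → alpha → theta → nu ← delta
  nu is a collider here and neither nu nor any of its descendants is conditioned on, so the collider stays closed — the path is blocked at nu.
Path 3: zeta → alpha → beta → nu ← theta → sigma ← delta
  beta is a chain here and beta is conditioned on, so the path is blocked at beta.
Path 4: zeta → alpha → beta → nu ← delta
  beta is a chain here and beta is conditioned on, so the path is blocked at beta.
Path 5: zeta → alpha → sigma ← theta → nu ← delta
  nu is a collider here and neither nu nor any of its descendants is conditioned on, so the collider stays closed — the path is blocked at nu.
Path 6: zeta → alpha → sigma ← delta
  alpha is a chain and alpha is not conditioned on; sigma is a collider and sigma is conditioned on, which opens it — no node blocks this path, so it is active.
Because an active path exists, zeta and delta are not d-separated.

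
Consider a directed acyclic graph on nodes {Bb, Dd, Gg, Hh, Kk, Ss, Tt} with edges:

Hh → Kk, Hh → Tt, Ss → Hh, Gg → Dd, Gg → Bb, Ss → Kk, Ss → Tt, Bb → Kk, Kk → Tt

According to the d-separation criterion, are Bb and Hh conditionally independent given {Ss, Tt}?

No

5 paths connect Bb and Hh; each must be blocked for d-separation to hold:
Path 1: Bb → Kk ← Ss → Hh
  Ss is a fork here and Ss is conditioned on, so the path is blocked at Ss.
Path 2: Bb → Kk ← Ss → Tt ← Hh
  Ss is a fork here and Ss is conditioned on, so the path is blocked at Ss.
Path 3: Bb → Kk ← Hh
  Kk is a collider and its descendant Tt is conditioned on, which opens it — no node blocks this path, so it is active.
Path 4: Bb → Kk → Tt ← Ss → Hh
  Ss is a fork here and Ss is conditioned on, so the path is blocked at Ss.
Path 5: Bb → Kk → Tt ← Hh
  Kk is a chain and Kk is not conditioned on; Tt is a collider and Tt is conditioned on, which opens it — no node blocks this path, so it is active.
Because an active path exists, Bb and Hh are not d-separated.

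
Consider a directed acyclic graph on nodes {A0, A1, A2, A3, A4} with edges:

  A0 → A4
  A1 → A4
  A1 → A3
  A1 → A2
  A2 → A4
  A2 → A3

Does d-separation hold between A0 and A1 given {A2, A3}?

Yes

Enumerating the 3 paths from A0 to A1 and testing each for blocking by {A2, A3}:
  1. A0 → A4 ← A2 ← A1 — A4:collider[blocks]; A2:chain[blocks] ⇒ blocked
  2. A0 → A4 ← A2 → A3 ← A1 — A4:collider[blocks]; A2:fork[blocks]; A3:collider[open] ⇒ blocked
  3. A0 → A4 ← A1 — A4:collider[blocks] ⇒ blocked
Every path is blocked, so A0 and A1 are d-separated given {A2, A3}.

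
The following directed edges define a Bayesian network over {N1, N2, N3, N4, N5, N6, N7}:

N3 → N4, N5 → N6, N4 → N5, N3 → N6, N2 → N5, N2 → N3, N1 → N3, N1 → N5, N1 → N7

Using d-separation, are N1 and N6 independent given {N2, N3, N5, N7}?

Yes — N1 and N6 are d-separated given {N2, N3, N5, N7}.

There are 6 undirected paths between N1 and N6; checking each against the conditioning set {N2, N3, N5, N7}:
Path 1: N1 → N3 → N6
  N3 is a chain here and N3 is conditioned on, so the path is blocked at N3.
Path 2: N1 → N3 → N4 → N5 → N6
  N3 is a chain here and N3 is conditioned on, so the path is blocked at N3.
Path 3: N1 → N3 ← N2 → N5 → N6
  N2 is a fork here and N2 is conditioned on, so the path is blocked at N2.
Path 4: N1 → N5 → N6
  N5 is a chain here and N5 is conditioned on, so the path is blocked at N5.
Path 5: N1 → N5 ← N4 ← N3 → N6
  N3 is a fork here and N3 is conditioned on, so the path is blocked at N3.
Path 6: N1 → N5 ← N2 → N3 → N6
  N2 is a fork here and N2 is conditioned on, so the path is blocked at N2.
Since every path is blocked, d-separation holds.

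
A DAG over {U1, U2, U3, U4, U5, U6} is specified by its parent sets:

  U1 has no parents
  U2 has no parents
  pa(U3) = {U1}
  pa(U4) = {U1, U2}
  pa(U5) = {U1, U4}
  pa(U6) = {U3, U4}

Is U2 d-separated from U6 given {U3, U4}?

Enumerating the 3 paths from U2 to U6 and testing each for blocking by {U3, U4}:
  1. U2 → U4 → U5 ← U1 → U3 → U6 — U4:chain[blocks]; U5:collider[blocks]; U1:fork[open]; U3:chain[blocks] ⇒ blocked
  2. U2 → U4 ← U1 → U3 → U6 — U4:collider[open]; U1:fork[open]; U3:chain[blocks] ⇒ blocked
  3. U2 → U4 → U6 — U4:chain[blocks] ⇒ blocked
Every path is blocked, so U2 and U6 are d-separated given {U3, U4}.

Yes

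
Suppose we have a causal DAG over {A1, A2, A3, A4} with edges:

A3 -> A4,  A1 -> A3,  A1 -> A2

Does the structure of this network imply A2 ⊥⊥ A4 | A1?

The only undirected path from A2 to A4 is:
  1. A2 ← A1 → A3 → A4 — A1:fork[blocks]; A3:chain[open] ⇒ blocked
Since every path is blocked, d-separation holds.

Yes — A2 and A4 are d-separated given {A1}.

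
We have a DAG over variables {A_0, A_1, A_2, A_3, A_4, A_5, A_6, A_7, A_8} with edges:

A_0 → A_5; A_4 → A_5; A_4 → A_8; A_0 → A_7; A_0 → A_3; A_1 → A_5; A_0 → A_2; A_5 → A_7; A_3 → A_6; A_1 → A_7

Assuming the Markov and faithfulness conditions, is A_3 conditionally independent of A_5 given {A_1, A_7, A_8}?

There are 3 undirected paths between A_3 and A_5; checking each against the conditioning set {A_1, A_7, A_8}:
  1. A_3 ← A_0 → A_7 ← A_1 → A_5 — A_0:fork[open]; A_7:collider[open]; A_1:fork[blocks] ⇒ blocked
  2. A_3 ← A_0 → A_7 ← A_5 — A_0:fork[open]; A_7:collider[open] ⇒ active
  3. A_3 ← A_0 → A_5 — A_0:fork[open] ⇒ active
Because an active path exists, A_3 and A_5 are not d-separated.

No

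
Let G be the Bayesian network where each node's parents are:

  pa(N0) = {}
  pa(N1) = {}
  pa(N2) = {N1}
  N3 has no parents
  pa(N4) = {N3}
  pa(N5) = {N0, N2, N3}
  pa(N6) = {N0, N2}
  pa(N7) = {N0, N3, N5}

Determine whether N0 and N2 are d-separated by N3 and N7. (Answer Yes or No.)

There are 4 undirected paths between N0 and N2; checking each against the conditioning set {N3, N7}:
Path 1: N0 → N5 ← N2
  N5 is a collider and its descendant N7 is conditioned on, which opens it — no node blocks this path, so it is active.
Path 2: N0 → N6 ← N2
  N6 is a collider here and neither N6 nor any of its descendants is conditioned on, so the collider stays closed — the path is blocked at N6.
Path 3: N0 → N7 ← N5 ← N2
  N7 is a collider and N7 is conditioned on, which opens it; N5 is a chain and N5 is not conditioned on — no node blocks this path, so it is active.
Path 4: N0 → N7 ← N3 → N5 ← N2
  N3 is a fork here and N3 is conditioned on, so the path is blocked at N3.
At least one path is unblocked, so d-separation fails.

No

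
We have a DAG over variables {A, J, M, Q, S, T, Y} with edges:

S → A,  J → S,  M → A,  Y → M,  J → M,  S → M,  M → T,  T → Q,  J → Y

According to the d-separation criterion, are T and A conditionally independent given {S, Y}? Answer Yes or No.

No

We examine all 4 paths between T and A:
Path 1: T ← M ← S → A
  S is a fork here and S is conditioned on, so the path is blocked at S.
Path 2: T ← M ← J → S → A
  S is a chain here and S is conditioned on, so the path is blocked at S.
Path 3: T ← M → A
  M is a fork and M is not conditioned on — no node blocks this path, so it is active.
Path 4: T ← M ← Y ← J → S → A
  Y is a chain here and Y is conditioned on, so the path is blocked at Y.
At least one path is unblocked, so d-separation fails.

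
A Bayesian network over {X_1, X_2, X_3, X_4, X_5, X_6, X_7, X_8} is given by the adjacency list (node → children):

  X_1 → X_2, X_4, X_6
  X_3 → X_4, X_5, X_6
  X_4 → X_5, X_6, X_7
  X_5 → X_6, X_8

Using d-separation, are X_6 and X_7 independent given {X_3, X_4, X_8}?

Enumerating the 6 paths from X_6 to X_7 and testing each for blocking by {X_3, X_4, X_8}:
  1. X_6 ← X_5 ← X_3 → X_4 → X_7 — X_5:chain[open]; X_3:fork[blocks]; X_4:chain[blocks] ⇒ blocked
  2. X_6 ← X_5 ← X_4 → X_7 — X_5:chain[open]; X_4:fork[blocks] ⇒ blocked
  3. X_6 ← X_1 → X_4 → X_7 — X_1:fork[open]; X_4:chain[blocks] ⇒ blocked
  4. X_6 ← X_3 → X_5 ← X_4 → X_7 — X_3:fork[blocks]; X_5:collider[open]; X_4:fork[blocks] ⇒ blocked
  5. X_6 ← X_3 → X_4 → X_7 — X_3:fork[blocks]; X_4:chain[blocks] ⇒ blocked
  6. X_6 ← X_4 → X_7 — X_4:fork[blocks] ⇒ blocked
Since every path is blocked, d-separation holds.

Yes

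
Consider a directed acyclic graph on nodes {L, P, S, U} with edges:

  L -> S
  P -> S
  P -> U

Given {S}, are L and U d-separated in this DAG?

There is one path between L and U:
  1. L → S ← P → U — S:collider[open]; P:fork[open] ⇒ active
Since the path L → S ← P → U is active, L and U are not d-separated given {S}.

No — L and U are not d-separated given {S}.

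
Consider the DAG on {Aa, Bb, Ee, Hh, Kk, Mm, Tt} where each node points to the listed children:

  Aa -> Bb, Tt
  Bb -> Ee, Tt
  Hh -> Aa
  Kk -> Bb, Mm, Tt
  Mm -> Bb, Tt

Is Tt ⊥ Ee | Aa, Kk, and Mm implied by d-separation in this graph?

No

Enumerating the 6 paths from Tt to Ee and testing each for blocking by {Aa, Kk, Mm}:
Path 1: Tt ← Kk → Bb → Ee
  Kk is a fork here and Kk is conditioned on, so the path is blocked at Kk.
Path 2: Tt ← Kk → Mm → Bb → Ee
  Kk is a fork here and Kk is conditioned on, so the path is blocked at Kk.
Path 3: Tt ← Bb → Ee
  Bb is a fork and Bb is not conditioned on — no node blocks this path, so it is active.
Path 4: Tt ← Aa → Bb → Ee
  Aa is a fork here and Aa is conditioned on, so the path is blocked at Aa.
Path 5: Tt ← Mm ← Kk → Bb → Ee
  Mm is a chain here and Mm is conditioned on, so the path is blocked at Mm.
Path 6: Tt ← Mm → Bb → Ee
  Mm is a fork here and Mm is conditioned on, so the path is blocked at Mm.
At least one path is unblocked, so d-separation fails.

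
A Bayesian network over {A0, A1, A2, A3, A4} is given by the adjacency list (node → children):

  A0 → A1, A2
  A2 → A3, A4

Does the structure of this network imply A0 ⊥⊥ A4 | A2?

Yes

Only one path connects A0 and A4:
  1. A0 → A2 → A4 — A2:chain[blocks] ⇒ blocked
All paths are blocked; A0 ⊥ A4 | {A2} holds.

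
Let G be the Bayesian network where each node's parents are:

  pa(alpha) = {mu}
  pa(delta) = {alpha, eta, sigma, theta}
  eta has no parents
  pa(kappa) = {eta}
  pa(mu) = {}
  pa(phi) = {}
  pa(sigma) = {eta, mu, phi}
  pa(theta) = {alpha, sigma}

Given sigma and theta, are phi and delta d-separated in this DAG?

Enumerating the 6 paths from phi to delta and testing each for blocking by {sigma, theta}:
  1. phi → sigma ← mu → alpha → theta → delta — sigma:collider[open]; mu:fork[open]; alpha:chain[open]; theta:chain[blocks] ⇒ blocked
  2. phi → sigma ← mu → alpha → delta — sigma:collider[open]; mu:fork[open]; alpha:chain[open] ⇒ active
  3. phi → sigma → theta ← alpha → delta — sigma:chain[blocks]; theta:collider[open]; alpha:fork[open] ⇒ blocked
  4. phi → sigma → theta → delta — sigma:chain[blocks]; theta:chain[blocks] ⇒ blocked
  5. phi → sigma ← eta → delta — sigma:collider[open]; eta:fork[open] ⇒ active
  6. phi → sigma → delta — sigma:chain[blocks] ⇒ blocked
Since the path phi → sigma ← mu → alpha → delta is active, phi and delta are not d-separated given {sigma, theta}.

No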